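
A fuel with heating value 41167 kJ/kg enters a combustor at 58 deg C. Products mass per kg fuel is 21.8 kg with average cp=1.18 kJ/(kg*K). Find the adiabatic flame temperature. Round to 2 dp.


T_ad = T_in + Hc / (m_p * cp)
Denominator = 21.8 * 1.18 = 25.7240
Temperature rise = 41167 / 25.7240 = 1600.33 K
T_ad = 58 + 1600.33 = 1658.33 deg C


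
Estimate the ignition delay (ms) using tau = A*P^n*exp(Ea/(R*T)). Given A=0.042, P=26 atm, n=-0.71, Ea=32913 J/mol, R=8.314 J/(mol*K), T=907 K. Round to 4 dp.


tau = A * P^n * exp(Ea/(R*T))
P^n = 26^(-0.71) = 0.09893932
Ea/(R*T) = 32913/(8.314*907) = 4.364657
exp(Ea/(R*T)) = 78.622461
tau = 0.042 * 0.09893932 * 78.622461 = 0.3267 ms


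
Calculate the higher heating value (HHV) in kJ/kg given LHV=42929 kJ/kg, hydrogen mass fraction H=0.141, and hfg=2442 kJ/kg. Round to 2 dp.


HHV = LHV + hfg * 9 * H
Water addition = 2442 * 9 * 0.141 = 3098.898 kJ/kg
HHV = 42929 + 3098.898 = 46027.90 kJ/kg


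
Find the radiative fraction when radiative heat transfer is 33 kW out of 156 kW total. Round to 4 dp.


f_rad = Q_rad / Q_total
f_rad = 33 / 156 = 0.2115


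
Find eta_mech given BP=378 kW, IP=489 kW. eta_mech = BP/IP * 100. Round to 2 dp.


eta_mech = (BP / IP) * 100
Ratio = 378 / 489 = 0.7730
eta_mech = 0.7730 * 100 = 77.30%


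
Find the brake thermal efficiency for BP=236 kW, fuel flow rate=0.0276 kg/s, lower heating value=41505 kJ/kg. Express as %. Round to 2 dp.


eta_BTE = (BP / (mf * LHV)) * 100
Denominator = 0.0276 * 41505 = 1145.5380 kW
eta_BTE = (236 / 1145.5380) * 100 = 20.60%


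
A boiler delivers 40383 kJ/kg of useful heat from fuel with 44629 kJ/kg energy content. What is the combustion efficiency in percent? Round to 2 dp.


Efficiency = (Q_useful / Q_fuel) * 100
Efficiency = (40383 / 44629) * 100
Efficiency = 0.9049 * 100 = 90.49%


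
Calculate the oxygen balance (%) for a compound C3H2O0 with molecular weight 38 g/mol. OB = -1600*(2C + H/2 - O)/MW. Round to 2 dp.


OB = -1600 * (2C + H/2 - O) / MW
Inner = 2*3 + 2/2 - 0 = 7.00
OB = -1600 * 7.00 / 38 = -294.74%


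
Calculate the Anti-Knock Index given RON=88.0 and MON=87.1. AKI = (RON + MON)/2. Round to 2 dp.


AKI = (RON + MON) / 2
AKI = (88.0 + 87.1) / 2
AKI = 175.1 / 2 = 87.55


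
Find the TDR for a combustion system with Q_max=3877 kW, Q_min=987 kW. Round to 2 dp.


TDR = Q_max / Q_min
TDR = 3877 / 987 = 3.93


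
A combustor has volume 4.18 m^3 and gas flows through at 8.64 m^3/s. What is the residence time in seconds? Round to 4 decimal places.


tau = V / Q_flow
tau = 4.18 / 8.64 = 0.4838 s


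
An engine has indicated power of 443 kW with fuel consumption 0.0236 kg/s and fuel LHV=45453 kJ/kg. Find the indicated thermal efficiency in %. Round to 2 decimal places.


eta_ith = (IP / (mf * LHV)) * 100
Denominator = 0.0236 * 45453 = 1072.6908 kW
eta_ith = (443 / 1072.6908) * 100 = 41.30%


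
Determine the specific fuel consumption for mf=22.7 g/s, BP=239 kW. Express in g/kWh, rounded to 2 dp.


SFC = (mf / BP) * 3600
Rate = 22.7 / 239 = 0.094979 g/(s*kW)
SFC = 0.094979 * 3600 = 341.92 g/kWh


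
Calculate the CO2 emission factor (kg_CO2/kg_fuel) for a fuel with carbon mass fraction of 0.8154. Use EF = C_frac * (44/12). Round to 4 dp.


EF = C_frac * (M_CO2 / M_C)
EF = 0.8154 * (44/12)
EF = 0.8154 * 3.666667 = 2.9898 kg_CO2/kg_fuel


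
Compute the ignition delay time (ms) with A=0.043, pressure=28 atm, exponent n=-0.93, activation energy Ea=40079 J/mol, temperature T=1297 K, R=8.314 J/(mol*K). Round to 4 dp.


tau = A * P^n * exp(Ea/(R*T))
P^n = 28^(-0.93) = 0.04509652
Ea/(R*T) = 40079/(8.314*1297) = 3.716780
exp(Ea/(R*T)) = 41.131745
tau = 0.043 * 0.04509652 * 41.131745 = 0.0798 ms


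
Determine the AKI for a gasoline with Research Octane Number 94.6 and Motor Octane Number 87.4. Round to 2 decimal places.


AKI = (RON + MON) / 2
AKI = (94.6 + 87.4) / 2
AKI = 182.0 / 2 = 91.00


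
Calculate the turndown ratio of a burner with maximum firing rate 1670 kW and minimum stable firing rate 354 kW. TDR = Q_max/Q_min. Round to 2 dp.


TDR = Q_max / Q_min
TDR = 1670 / 354 = 4.72


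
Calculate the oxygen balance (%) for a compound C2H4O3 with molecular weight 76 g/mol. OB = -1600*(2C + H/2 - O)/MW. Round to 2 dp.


OB = -1600 * (2C + H/2 - O) / MW
Inner = 2*2 + 4/2 - 3 = 3.00
OB = -1600 * 3.00 / 76 = -63.16%


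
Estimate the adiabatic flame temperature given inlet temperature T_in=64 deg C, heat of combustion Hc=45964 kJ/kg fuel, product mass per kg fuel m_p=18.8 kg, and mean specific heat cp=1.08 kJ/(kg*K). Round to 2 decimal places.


T_ad = T_in + Hc / (m_p * cp)
Denominator = 18.8 * 1.08 = 20.3040
Temperature rise = 45964 / 20.3040 = 2263.79 K
T_ad = 64 + 2263.79 = 2327.79 deg C


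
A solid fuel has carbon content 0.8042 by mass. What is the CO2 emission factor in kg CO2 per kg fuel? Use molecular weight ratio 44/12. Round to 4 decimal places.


EF = C_frac * (M_CO2 / M_C)
EF = 0.8042 * (44/12)
EF = 0.8042 * 3.666667 = 2.9487 kg_CO2/kg_fuel


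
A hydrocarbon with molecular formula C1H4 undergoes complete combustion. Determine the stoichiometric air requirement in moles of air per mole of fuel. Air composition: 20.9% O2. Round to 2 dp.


Balanced combustion: C1H4 + 2 O2 -> 1 CO2 + 2 H2O
O2 needed = C + H/4 = 1 + 4/4 = 2.00 moles
Air moles = O2 / 0.209 = 2.00 / 0.209 = 9.57 moles air


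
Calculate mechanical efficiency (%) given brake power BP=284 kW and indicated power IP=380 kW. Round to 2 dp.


eta_mech = (BP / IP) * 100
Ratio = 284 / 380 = 0.7474
eta_mech = 0.7474 * 100 = 74.74%


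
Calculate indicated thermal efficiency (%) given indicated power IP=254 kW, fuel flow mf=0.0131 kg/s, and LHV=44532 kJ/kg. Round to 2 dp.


eta_ith = (IP / (mf * LHV)) * 100
Denominator = 0.0131 * 44532 = 583.3692 kW
eta_ith = (254 / 583.3692) * 100 = 43.54%


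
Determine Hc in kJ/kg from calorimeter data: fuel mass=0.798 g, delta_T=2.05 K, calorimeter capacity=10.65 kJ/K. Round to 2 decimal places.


Hc = C_cal * delta_T / m_fuel
Q_released = 10.65 * 2.05 = 21.8325 kJ
m_fuel = 0.798 g = 0.798/1000 kg = 0.000798 kg
Hc = 21.8325 / 0.000798 = 27359.02 kJ/kg


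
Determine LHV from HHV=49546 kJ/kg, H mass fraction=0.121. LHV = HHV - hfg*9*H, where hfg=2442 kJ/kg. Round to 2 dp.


LHV = HHV - hfg * 9 * H
Water correction = 2442 * 9 * 0.121 = 2659.338 kJ/kg
LHV = 49546 - 2659.338 = 46886.66 kJ/kg


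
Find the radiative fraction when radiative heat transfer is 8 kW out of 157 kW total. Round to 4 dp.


f_rad = Q_rad / Q_total
f_rad = 8 / 157 = 0.0510


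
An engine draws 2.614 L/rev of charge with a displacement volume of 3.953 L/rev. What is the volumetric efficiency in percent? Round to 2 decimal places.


eta_v = (V_actual / V_disp) * 100
Ratio = 2.614 / 3.953 = 0.6613
eta_v = 0.6613 * 100 = 66.13%


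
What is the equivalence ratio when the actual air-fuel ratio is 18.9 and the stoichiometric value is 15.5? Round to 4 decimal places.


phi = AFR_stoich / AFR_actual
phi = 15.5 / 18.9 = 0.8201


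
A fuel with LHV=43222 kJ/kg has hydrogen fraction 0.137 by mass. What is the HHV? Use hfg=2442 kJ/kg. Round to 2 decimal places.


HHV = LHV + hfg * 9 * H
Water addition = 2442 * 9 * 0.137 = 3010.986 kJ/kg
HHV = 43222 + 3010.986 = 46232.99 kJ/kg


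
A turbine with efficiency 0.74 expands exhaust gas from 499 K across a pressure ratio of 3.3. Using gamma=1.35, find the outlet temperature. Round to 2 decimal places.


T_out = T_in * (1 - eta * (1 - PR^(-(gamma-1)/gamma)))
Exponent = -(1.35-1)/1.35 = -0.25925926
PR^exp = 3.3^(-0.25925926) = 0.73378775
Factor = 1 - 0.74*(1 - 0.73378775) = 0.80300294
T_out = 499 * 0.80300294 = 400.70 K


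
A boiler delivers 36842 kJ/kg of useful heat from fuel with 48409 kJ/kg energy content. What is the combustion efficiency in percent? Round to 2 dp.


Efficiency = (Q_useful / Q_fuel) * 100
Efficiency = (36842 / 48409) * 100
Efficiency = 0.7611 * 100 = 76.11%


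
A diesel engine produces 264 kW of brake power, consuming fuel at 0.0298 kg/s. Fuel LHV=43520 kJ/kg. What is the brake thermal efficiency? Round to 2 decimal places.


eta_BTE = (BP / (mf * LHV)) * 100
Denominator = 0.0298 * 43520 = 1296.8960 kW
eta_BTE = (264 / 1296.8960) * 100 = 20.36%


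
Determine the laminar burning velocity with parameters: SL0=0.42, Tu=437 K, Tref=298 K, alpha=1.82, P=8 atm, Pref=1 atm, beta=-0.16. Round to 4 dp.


SL = SL0 * (Tu/Tref)^alpha * (P/Pref)^beta
T ratio = 437/298 = 1.46644295
(T ratio)^alpha = 1.46644295^1.82 = 2.007255
(P/Pref)^beta = 8^(-0.16) = 0.716978
SL = 0.42 * 2.007255 * 0.716978 = 0.6044 m/s


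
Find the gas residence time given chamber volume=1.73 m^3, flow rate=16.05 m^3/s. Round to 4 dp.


tau = V / Q_flow
tau = 1.73 / 16.05 = 0.1078 s


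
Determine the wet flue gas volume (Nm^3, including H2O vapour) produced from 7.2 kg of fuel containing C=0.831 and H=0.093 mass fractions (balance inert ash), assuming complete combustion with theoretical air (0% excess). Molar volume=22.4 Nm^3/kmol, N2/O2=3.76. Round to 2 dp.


Per kg fuel: CO2 = (C/12 kmol)*22.4 = (0.831/12)*22.4 = 1.55120 Nm^3
Per kg fuel: H2O = (H/2 kmol)*22.4 = (0.093/2)*22.4 = 1.04160 Nm^3
O2 needed per kg fuel = C/12 + H/4 = 0.831/12 + 0.093/4 = 0.09250000 kmol
Per kg fuel: N2 = O2*3.76*22.4 = 0.09250000*3.76*22.4 = 7.79072 Nm^3
Total per kg = 1.55120 + 1.04160 + 7.79072 = 10.38352 Nm^3
Total = 10.38352 * 7.2 = 74.76 Nm^3


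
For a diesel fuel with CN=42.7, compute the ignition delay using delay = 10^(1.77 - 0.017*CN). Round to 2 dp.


delay = 10^(1.77 - 0.017*CN)
Exponent = 1.77 - 0.017*42.7 = 1.0441
delay = 10^1.0441 = 11.07 ms


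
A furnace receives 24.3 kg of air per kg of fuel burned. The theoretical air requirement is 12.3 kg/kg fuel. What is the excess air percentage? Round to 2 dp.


Excess air = actual - stoichiometric = 24.3 - 12.3 = 12.00 kg/kg fuel
Excess air % = (excess / stoich) * 100 = (12.00 / 12.3) * 100 = 97.56%


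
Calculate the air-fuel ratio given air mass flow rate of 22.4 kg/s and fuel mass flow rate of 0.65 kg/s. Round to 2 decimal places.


AFR = m_air / m_fuel
AFR = 22.4 / 0.65 = 34.46


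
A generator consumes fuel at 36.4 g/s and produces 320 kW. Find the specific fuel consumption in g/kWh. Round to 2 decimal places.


SFC = (mf / BP) * 3600
Rate = 36.4 / 320 = 0.113750 g/(s*kW)
SFC = 0.113750 * 3600 = 409.50 g/kWh


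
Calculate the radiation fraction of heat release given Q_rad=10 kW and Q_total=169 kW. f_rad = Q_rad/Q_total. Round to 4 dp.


f_rad = Q_rad / Q_total
f_rad = 10 / 169 = 0.0592


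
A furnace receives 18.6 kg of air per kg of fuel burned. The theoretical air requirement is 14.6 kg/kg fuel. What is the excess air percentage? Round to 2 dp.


Excess air = actual - stoichiometric = 18.6 - 14.6 = 4.00 kg/kg fuel
Excess air % = (excess / stoich) * 100 = (4.00 / 14.6) * 100 = 27.40%


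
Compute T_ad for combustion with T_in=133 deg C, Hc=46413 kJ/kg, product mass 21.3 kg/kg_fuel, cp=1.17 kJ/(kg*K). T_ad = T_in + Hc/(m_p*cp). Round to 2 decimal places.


T_ad = T_in + Hc / (m_p * cp)
Denominator = 21.3 * 1.17 = 24.9210
Temperature rise = 46413 / 24.9210 = 1862.41 K
T_ad = 133 + 1862.41 = 1995.41 deg C


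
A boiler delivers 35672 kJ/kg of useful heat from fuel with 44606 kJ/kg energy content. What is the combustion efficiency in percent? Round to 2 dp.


Efficiency = (Q_useful / Q_fuel) * 100
Efficiency = (35672 / 44606) * 100
Efficiency = 0.7997 * 100 = 79.97%


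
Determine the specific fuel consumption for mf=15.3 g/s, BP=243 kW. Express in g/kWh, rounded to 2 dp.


SFC = (mf / BP) * 3600
Rate = 15.3 / 243 = 0.062963 g/(s*kW)
SFC = 0.062963 * 3600 = 226.67 g/kWh


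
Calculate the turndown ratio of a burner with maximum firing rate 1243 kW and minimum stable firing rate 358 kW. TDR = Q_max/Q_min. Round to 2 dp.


TDR = Q_max / Q_min
TDR = 1243 / 358 = 3.47


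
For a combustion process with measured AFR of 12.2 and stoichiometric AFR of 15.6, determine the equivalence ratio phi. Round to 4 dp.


phi = AFR_stoich / AFR_actual
phi = 15.6 / 12.2 = 1.2787


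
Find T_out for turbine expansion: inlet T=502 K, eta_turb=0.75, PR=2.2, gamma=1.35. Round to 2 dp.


T_out = T_in * (1 - eta * (1 - PR^(-(gamma-1)/gamma)))
Exponent = -(1.35-1)/1.35 = -0.25925926
PR^exp = 2.2^(-0.25925926) = 0.81512413
Factor = 1 - 0.75*(1 - 0.81512413) = 0.86134310
T_out = 502 * 0.86134310 = 432.39 K


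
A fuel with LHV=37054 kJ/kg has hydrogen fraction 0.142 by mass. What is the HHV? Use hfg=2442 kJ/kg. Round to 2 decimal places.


HHV = LHV + hfg * 9 * H
Water addition = 2442 * 9 * 0.142 = 3120.876 kJ/kg
HHV = 37054 + 3120.876 = 40174.88 kJ/kg


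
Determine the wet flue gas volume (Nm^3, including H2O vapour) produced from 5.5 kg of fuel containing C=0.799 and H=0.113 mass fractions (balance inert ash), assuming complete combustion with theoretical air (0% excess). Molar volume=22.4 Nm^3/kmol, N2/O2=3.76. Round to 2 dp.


Per kg fuel: CO2 = (C/12 kmol)*22.4 = (0.799/12)*22.4 = 1.49147 Nm^3
Per kg fuel: H2O = (H/2 kmol)*22.4 = (0.113/2)*22.4 = 1.26560 Nm^3
O2 needed per kg fuel = C/12 + H/4 = 0.799/12 + 0.113/4 = 0.09483333 kmol
Per kg fuel: N2 = O2*3.76*22.4 = 0.09483333*3.76*22.4 = 7.98724 Nm^3
Total per kg = 1.49147 + 1.26560 + 7.98724 = 10.74431 Nm^3
Total = 10.74431 * 5.5 = 59.09 Nm^3


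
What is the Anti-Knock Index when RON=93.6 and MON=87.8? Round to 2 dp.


AKI = (RON + MON) / 2
AKI = (93.6 + 87.8) / 2
AKI = 181.4 / 2 = 90.70


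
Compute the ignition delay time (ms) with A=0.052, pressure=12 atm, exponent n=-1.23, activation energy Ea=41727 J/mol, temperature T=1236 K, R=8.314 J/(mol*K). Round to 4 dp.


tau = A * P^n * exp(Ea/(R*T))
P^n = 12^(-1.23) = 0.04705514
Ea/(R*T) = 41727/(8.314*1236) = 4.060586
exp(Ea/(R*T)) = 58.008271
tau = 0.052 * 0.04705514 * 58.008271 = 0.1419 ms


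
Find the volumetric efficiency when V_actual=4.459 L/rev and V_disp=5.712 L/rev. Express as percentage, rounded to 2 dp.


eta_v = (V_actual / V_disp) * 100
Ratio = 4.459 / 5.712 = 0.7806
eta_v = 0.7806 * 100 = 78.06%


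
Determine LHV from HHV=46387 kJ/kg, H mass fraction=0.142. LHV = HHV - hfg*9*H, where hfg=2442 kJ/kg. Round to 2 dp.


LHV = HHV - hfg * 9 * H
Water correction = 2442 * 9 * 0.142 = 3120.876 kJ/kg
LHV = 46387 - 3120.876 = 43266.12 kJ/kg


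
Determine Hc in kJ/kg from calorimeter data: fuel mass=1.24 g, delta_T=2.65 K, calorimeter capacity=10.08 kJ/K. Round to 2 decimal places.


Hc = C_cal * delta_T / m_fuel
Q_released = 10.08 * 2.65 = 26.7120 kJ
m_fuel = 1.24 g = 1.24/1000 kg = 0.001240 kg
Hc = 26.7120 / 0.001240 = 21541.94 kJ/kg


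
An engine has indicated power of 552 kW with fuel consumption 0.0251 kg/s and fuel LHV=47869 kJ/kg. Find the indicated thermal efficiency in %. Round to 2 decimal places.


eta_ith = (IP / (mf * LHV)) * 100
Denominator = 0.0251 * 47869 = 1201.5119 kW
eta_ith = (552 / 1201.5119) * 100 = 45.94%


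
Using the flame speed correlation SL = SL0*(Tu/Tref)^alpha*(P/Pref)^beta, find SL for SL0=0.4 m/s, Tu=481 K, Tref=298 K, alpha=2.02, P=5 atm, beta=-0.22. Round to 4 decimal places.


SL = SL0 * (Tu/Tref)^alpha * (P/Pref)^beta
T ratio = 481/298 = 1.61409396
(T ratio)^alpha = 1.61409396^2.02 = 2.630366
(P/Pref)^beta = 5^(-0.22) = 0.701821
SL = 0.4 * 2.630366 * 0.701821 = 0.7384 m/s


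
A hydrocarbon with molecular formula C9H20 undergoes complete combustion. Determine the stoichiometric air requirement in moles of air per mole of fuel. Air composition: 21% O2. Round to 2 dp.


Balanced combustion: C9H20 + 14 O2 -> 9 CO2 + 10 H2O
O2 needed = C + H/4 = 9 + 20/4 = 14.00 moles
Air moles = O2 / 0.21 = 14.00 / 0.21 = 66.67 moles air


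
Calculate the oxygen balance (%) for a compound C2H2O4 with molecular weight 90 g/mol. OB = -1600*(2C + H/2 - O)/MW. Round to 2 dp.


OB = -1600 * (2C + H/2 - O) / MW
Inner = 2*2 + 2/2 - 4 = 1.00
OB = -1600 * 1.00 / 90 = -17.78%


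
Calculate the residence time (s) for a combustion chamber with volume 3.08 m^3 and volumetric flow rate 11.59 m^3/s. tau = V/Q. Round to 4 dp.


tau = V / Q_flow
tau = 3.08 / 11.59 = 0.2657 s


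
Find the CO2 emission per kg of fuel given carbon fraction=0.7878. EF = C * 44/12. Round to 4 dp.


EF = C_frac * (M_CO2 / M_C)
EF = 0.7878 * (44/12)
EF = 0.7878 * 3.666667 = 2.8886 kg_CO2/kg_fuel


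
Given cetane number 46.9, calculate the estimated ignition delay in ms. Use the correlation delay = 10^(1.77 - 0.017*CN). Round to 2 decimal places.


delay = 10^(1.77 - 0.017*CN)
Exponent = 1.77 - 0.017*46.9 = 0.9727
delay = 10^0.9727 = 9.39 ms


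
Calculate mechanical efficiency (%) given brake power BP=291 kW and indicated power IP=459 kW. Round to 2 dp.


eta_mech = (BP / IP) * 100
Ratio = 291 / 459 = 0.6340
eta_mech = 0.6340 * 100 = 63.40%


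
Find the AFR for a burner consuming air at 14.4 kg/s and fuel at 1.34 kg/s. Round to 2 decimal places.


AFR = m_air / m_fuel
AFR = 14.4 / 1.34 = 10.75


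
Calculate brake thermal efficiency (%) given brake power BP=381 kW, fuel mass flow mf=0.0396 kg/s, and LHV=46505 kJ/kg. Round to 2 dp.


eta_BTE = (BP / (mf * LHV)) * 100
Denominator = 0.0396 * 46505 = 1841.5980 kW
eta_BTE = (381 / 1841.5980) * 100 = 20.69%


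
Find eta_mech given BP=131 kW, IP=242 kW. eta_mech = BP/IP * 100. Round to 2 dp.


eta_mech = (BP / IP) * 100
Ratio = 131 / 242 = 0.5413
eta_mech = 0.5413 * 100 = 54.13%


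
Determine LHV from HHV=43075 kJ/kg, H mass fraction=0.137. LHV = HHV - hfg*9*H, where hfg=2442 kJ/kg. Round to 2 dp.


LHV = HHV - hfg * 9 * H
Water correction = 2442 * 9 * 0.137 = 3010.986 kJ/kg
LHV = 43075 - 3010.986 = 40064.01 kJ/kg


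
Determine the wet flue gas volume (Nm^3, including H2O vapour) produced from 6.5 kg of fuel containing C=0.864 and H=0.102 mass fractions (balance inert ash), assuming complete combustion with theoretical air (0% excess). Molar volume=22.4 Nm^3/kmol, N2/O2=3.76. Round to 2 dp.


Per kg fuel: CO2 = (C/12 kmol)*22.4 = (0.864/12)*22.4 = 1.61280 Nm^3
Per kg fuel: H2O = (H/2 kmol)*22.4 = (0.102/2)*22.4 = 1.14240 Nm^3
O2 needed per kg fuel = C/12 + H/4 = 0.864/12 + 0.102/4 = 0.09750000 kmol
Per kg fuel: N2 = O2*3.76*22.4 = 0.09750000*3.76*22.4 = 8.21184 Nm^3
Total per kg = 1.61280 + 1.14240 + 8.21184 = 10.96704 Nm^3
Total = 10.96704 * 6.5 = 71.29 Nm^3


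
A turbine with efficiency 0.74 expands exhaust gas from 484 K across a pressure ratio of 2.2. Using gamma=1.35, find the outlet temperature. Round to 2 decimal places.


T_out = T_in * (1 - eta * (1 - PR^(-(gamma-1)/gamma)))
Exponent = -(1.35-1)/1.35 = -0.25925926
PR^exp = 2.2^(-0.25925926) = 0.81512413
Factor = 1 - 0.74*(1 - 0.81512413) = 0.86319186
T_out = 484 * 0.86319186 = 417.78 K


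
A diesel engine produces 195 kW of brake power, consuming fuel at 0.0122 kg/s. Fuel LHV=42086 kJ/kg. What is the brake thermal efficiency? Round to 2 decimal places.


eta_BTE = (BP / (mf * LHV)) * 100
Denominator = 0.0122 * 42086 = 513.4492 kW
eta_BTE = (195 / 513.4492) * 100 = 37.98%


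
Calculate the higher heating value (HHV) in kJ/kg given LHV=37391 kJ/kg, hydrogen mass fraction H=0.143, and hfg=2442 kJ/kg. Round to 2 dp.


HHV = LHV + hfg * 9 * H
Water addition = 2442 * 9 * 0.143 = 3142.854 kJ/kg
HHV = 37391 + 3142.854 = 40533.85 kJ/kg


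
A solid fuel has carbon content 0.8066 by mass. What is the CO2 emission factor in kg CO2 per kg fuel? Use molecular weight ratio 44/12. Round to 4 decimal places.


EF = C_frac * (M_CO2 / M_C)
EF = 0.8066 * (44/12)
EF = 0.8066 * 3.666667 = 2.9575 kg_CO2/kg_fuel


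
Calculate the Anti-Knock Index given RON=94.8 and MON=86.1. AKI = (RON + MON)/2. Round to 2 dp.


AKI = (RON + MON) / 2
AKI = (94.8 + 86.1) / 2
AKI = 180.9 / 2 = 90.45


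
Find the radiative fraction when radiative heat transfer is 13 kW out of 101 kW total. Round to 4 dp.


f_rad = Q_rad / Q_total
f_rad = 13 / 101 = 0.1287


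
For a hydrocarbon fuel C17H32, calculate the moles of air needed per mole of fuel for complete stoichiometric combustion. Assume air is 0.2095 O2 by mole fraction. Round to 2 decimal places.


Balanced combustion: C17H32 + 25 O2 -> 17 CO2 + 16 H2O
O2 needed = C + H/4 = 17 + 32/4 = 25.00 moles
Air moles = O2 / 0.2095 = 25.00 / 0.2095 = 119.33 moles air


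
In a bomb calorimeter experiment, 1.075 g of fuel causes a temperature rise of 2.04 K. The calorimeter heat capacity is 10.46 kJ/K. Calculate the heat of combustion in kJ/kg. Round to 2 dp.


Hc = C_cal * delta_T / m_fuel
Q_released = 10.46 * 2.04 = 21.3384 kJ
m_fuel = 1.075 g = 1.075/1000 kg = 0.001075 kg
Hc = 21.3384 / 0.001075 = 19849.67 kJ/kg


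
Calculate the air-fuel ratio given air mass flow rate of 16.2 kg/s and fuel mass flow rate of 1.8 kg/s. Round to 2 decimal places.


AFR = m_air / m_fuel
AFR = 16.2 / 1.8 = 9.00


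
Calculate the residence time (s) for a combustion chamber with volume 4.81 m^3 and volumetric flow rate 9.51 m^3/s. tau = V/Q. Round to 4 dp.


tau = V / Q_flow
tau = 4.81 / 9.51 = 0.5058 s


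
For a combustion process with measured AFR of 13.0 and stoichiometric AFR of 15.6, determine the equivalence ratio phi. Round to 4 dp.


phi = AFR_stoich / AFR_actual
phi = 15.6 / 13.0 = 1.2000


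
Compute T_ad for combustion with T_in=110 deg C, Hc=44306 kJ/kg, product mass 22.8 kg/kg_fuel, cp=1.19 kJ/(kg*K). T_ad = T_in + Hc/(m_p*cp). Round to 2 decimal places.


T_ad = T_in + Hc / (m_p * cp)
Denominator = 22.8 * 1.19 = 27.1320
Temperature rise = 44306 / 27.1320 = 1632.98 K
T_ad = 110 + 1632.98 = 1742.98 deg C


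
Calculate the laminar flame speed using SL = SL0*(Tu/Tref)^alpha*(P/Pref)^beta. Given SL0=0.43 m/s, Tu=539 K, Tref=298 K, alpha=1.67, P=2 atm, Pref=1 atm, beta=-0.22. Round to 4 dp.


SL = SL0 * (Tu/Tref)^alpha * (P/Pref)^beta
T ratio = 539/298 = 1.80872483
(T ratio)^alpha = 1.80872483^1.67 = 2.690370
(P/Pref)^beta = 2^(-0.22) = 0.858565
SL = 0.43 * 2.690370 * 0.858565 = 0.9932 m/s


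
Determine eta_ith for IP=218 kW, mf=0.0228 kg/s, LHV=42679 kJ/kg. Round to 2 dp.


eta_ith = (IP / (mf * LHV)) * 100
Denominator = 0.0228 * 42679 = 973.0812 kW
eta_ith = (218 / 973.0812) * 100 = 22.40%


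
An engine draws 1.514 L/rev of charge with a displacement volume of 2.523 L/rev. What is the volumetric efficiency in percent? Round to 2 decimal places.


eta_v = (V_actual / V_disp) * 100
Ratio = 1.514 / 2.523 = 0.6001
eta_v = 0.6001 * 100 = 60.01%


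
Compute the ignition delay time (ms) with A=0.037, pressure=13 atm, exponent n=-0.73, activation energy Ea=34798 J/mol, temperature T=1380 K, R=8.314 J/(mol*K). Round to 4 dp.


tau = A * P^n * exp(Ea/(R*T))
P^n = 13^(-0.73) = 0.15375220
Ea/(R*T) = 34798/(8.314*1380) = 3.032949
exp(Ea/(R*T)) = 20.758369
tau = 0.037 * 0.15375220 * 20.758369 = 0.1181 ms


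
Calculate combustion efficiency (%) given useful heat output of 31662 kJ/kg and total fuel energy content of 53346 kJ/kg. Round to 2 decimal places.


Efficiency = (Q_useful / Q_fuel) * 100
Efficiency = (31662 / 53346) * 100
Efficiency = 0.5935 * 100 = 59.35%


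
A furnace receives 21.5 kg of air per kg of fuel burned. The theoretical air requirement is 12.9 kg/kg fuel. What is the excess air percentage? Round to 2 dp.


Excess air = actual - stoichiometric = 21.5 - 12.9 = 8.60 kg/kg fuel
Excess air % = (excess / stoich) * 100 = (8.60 / 12.9) * 100 = 66.67%


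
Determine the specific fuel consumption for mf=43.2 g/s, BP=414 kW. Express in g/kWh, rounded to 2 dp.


SFC = (mf / BP) * 3600
Rate = 43.2 / 414 = 0.104348 g/(s*kW)
SFC = 0.104348 * 3600 = 375.65 g/kWh


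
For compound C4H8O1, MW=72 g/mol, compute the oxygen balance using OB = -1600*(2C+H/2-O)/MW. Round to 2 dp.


OB = -1600 * (2C + H/2 - O) / MW
Inner = 2*4 + 8/2 - 1 = 11.00
OB = -1600 * 11.00 / 72 = -244.44%


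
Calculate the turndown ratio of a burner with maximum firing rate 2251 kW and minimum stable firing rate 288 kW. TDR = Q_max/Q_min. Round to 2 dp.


TDR = Q_max / Q_min
TDR = 2251 / 288 = 7.82


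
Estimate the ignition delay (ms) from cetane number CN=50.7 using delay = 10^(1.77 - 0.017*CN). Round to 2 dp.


delay = 10^(1.77 - 0.017*CN)
Exponent = 1.77 - 0.017*50.7 = 0.9081
delay = 10^0.9081 = 8.09 ms


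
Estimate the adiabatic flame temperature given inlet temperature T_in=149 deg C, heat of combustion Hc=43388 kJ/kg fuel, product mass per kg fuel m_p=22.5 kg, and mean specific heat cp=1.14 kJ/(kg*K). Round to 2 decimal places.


T_ad = T_in + Hc / (m_p * cp)
Denominator = 22.5 * 1.14 = 25.6500
Temperature rise = 43388 / 25.6500 = 1691.54 K
T_ad = 149 + 1691.54 = 1840.54 deg C


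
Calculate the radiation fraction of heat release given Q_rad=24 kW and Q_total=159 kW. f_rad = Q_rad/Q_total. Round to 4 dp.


f_rad = Q_rad / Q_total
f_rad = 24 / 159 = 0.1509


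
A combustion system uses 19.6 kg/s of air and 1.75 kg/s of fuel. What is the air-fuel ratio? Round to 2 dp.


AFR = m_air / m_fuel
AFR = 19.6 / 1.75 = 11.20


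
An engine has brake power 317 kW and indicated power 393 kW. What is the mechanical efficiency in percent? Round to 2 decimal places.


eta_mech = (BP / IP) * 100
Ratio = 317 / 393 = 0.8066
eta_mech = 0.8066 * 100 = 80.66%


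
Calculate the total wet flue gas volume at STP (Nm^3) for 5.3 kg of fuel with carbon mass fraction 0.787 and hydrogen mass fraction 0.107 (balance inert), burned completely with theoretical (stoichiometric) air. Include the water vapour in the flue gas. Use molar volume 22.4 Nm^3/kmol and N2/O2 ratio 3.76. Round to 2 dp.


Per kg fuel: CO2 = (C/12 kmol)*22.4 = (0.787/12)*22.4 = 1.46907 Nm^3
Per kg fuel: H2O = (H/2 kmol)*22.4 = (0.107/2)*22.4 = 1.19840 Nm^3
O2 needed per kg fuel = C/12 + H/4 = 0.787/12 + 0.107/4 = 0.09233333 kmol
Per kg fuel: N2 = O2*3.76*22.4 = 0.09233333*3.76*22.4 = 7.77668 Nm^3
Total per kg = 1.46907 + 1.19840 + 7.77668 = 10.44415 Nm^3
Total = 10.44415 * 5.3 = 55.35 Nm^3


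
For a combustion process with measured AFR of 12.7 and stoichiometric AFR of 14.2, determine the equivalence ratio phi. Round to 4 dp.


phi = AFR_stoich / AFR_actual
phi = 14.2 / 12.7 = 1.1181


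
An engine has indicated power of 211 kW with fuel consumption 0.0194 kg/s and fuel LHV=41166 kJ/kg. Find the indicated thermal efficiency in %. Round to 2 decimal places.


eta_ith = (IP / (mf * LHV)) * 100
Denominator = 0.0194 * 41166 = 798.6204 kW
eta_ith = (211 / 798.6204) * 100 = 26.42%


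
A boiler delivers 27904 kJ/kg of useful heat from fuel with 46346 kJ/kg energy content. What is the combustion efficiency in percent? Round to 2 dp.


Efficiency = (Q_useful / Q_fuel) * 100
Efficiency = (27904 / 46346) * 100
Efficiency = 0.6021 * 100 = 60.21%


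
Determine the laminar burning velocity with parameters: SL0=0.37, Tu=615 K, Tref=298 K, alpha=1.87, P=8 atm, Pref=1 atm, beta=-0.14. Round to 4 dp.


SL = SL0 * (Tu/Tref)^alpha * (P/Pref)^beta
T ratio = 615/298 = 2.06375839
(T ratio)^alpha = 2.06375839^1.87 = 3.876252
(P/Pref)^beta = 8^(-0.14) = 0.747425
SL = 0.37 * 3.876252 * 0.747425 = 1.0720 m/s


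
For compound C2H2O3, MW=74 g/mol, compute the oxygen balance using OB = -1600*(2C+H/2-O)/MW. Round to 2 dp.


OB = -1600 * (2C + H/2 - O) / MW
Inner = 2*2 + 2/2 - 3 = 2.00
OB = -1600 * 2.00 / 74 = -43.24%


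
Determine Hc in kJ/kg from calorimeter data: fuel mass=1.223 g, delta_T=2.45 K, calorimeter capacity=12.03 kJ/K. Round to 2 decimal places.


Hc = C_cal * delta_T / m_fuel
Q_released = 12.03 * 2.45 = 29.4735 kJ
m_fuel = 1.223 g = 1.223/1000 kg = 0.001223 kg
Hc = 29.4735 / 0.001223 = 24099.35 kJ/kg


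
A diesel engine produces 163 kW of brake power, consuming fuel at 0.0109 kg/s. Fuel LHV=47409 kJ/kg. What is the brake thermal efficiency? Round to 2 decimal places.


eta_BTE = (BP / (mf * LHV)) * 100
Denominator = 0.0109 * 47409 = 516.7581 kW
eta_BTE = (163 / 516.7581) * 100 = 31.54%


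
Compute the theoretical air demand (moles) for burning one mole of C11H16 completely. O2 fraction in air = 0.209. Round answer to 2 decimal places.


Balanced combustion: C11H16 + 15 O2 -> 11 CO2 + 8 H2O
O2 needed = C + H/4 = 11 + 16/4 = 15.00 moles
Air moles = O2 / 0.209 = 15.00 / 0.209 = 71.77 moles air


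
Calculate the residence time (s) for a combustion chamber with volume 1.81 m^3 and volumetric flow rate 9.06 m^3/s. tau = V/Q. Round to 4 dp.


tau = V / Q_flow
tau = 1.81 / 9.06 = 0.1998 s


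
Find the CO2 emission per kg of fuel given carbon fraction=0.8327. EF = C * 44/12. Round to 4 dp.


EF = C_frac * (M_CO2 / M_C)
EF = 0.8327 * (44/12)
EF = 0.8327 * 3.666667 = 3.0532 kg_CO2/kg_fuel


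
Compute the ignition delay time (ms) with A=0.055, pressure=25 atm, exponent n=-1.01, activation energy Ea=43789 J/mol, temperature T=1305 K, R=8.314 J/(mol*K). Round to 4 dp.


tau = A * P^n * exp(Ea/(R*T))
P^n = 25^(-1.01) = 0.03873295
Ea/(R*T) = 43789/(8.314*1305) = 4.035938
exp(Ea/(R*T)) = 56.595987
tau = 0.055 * 0.03873295 * 56.595987 = 0.1206 ms


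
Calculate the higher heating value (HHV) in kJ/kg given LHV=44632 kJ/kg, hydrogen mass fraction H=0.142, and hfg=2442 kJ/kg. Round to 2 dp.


HHV = LHV + hfg * 9 * H
Water addition = 2442 * 9 * 0.142 = 3120.876 kJ/kg
HHV = 44632 + 3120.876 = 47752.88 kJ/kg


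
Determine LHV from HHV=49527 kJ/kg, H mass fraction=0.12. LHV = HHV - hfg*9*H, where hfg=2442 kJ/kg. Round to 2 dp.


LHV = HHV - hfg * 9 * H
Water correction = 2442 * 9 * 0.12 = 2637.360 kJ/kg
LHV = 49527 - 2637.360 = 46889.64 kJ/kg


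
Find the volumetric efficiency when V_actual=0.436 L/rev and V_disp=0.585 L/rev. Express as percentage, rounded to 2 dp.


eta_v = (V_actual / V_disp) * 100
Ratio = 0.436 / 0.585 = 0.7453
eta_v = 0.7453 * 100 = 74.53%


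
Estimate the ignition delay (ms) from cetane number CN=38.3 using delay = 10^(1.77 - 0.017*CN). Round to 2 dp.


delay = 10^(1.77 - 0.017*CN)
Exponent = 1.77 - 0.017*38.3 = 1.1189
delay = 10^1.1189 = 13.15 ms


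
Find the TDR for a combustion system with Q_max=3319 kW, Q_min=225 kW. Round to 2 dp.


TDR = Q_max / Q_min
TDR = 3319 / 225 = 14.75


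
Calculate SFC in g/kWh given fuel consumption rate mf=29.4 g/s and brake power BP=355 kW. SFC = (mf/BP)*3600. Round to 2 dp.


SFC = (mf / BP) * 3600
Rate = 29.4 / 355 = 0.082817 g/(s*kW)
SFC = 0.082817 * 3600 = 298.14 g/kWh


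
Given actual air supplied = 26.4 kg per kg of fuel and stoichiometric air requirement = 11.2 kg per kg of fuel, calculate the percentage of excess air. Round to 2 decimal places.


Excess air = actual - stoichiometric = 26.4 - 11.2 = 15.20 kg/kg fuel
Excess air % = (excess / stoich) * 100 = (15.20 / 11.2) * 100 = 135.71%


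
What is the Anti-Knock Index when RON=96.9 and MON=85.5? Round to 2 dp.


AKI = (RON + MON) / 2
AKI = (96.9 + 85.5) / 2
AKI = 182.4 / 2 = 91.20


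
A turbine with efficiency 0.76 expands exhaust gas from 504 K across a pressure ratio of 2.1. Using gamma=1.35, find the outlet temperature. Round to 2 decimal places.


T_out = T_in * (1 - eta * (1 - PR^(-(gamma-1)/gamma)))
Exponent = -(1.35-1)/1.35 = -0.25925926
PR^exp = 2.1^(-0.25925926) = 0.82501466
Factor = 1 - 0.76*(1 - 0.82501466) = 0.86701114
T_out = 504 * 0.86701114 = 436.97 K


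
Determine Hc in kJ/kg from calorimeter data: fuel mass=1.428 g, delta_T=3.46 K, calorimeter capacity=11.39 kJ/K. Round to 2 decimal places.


Hc = C_cal * delta_T / m_fuel
Q_released = 11.39 * 3.46 = 39.4094 kJ
m_fuel = 1.428 g = 1.428/1000 kg = 0.001428 kg
Hc = 39.4094 / 0.001428 = 27597.62 kJ/kg


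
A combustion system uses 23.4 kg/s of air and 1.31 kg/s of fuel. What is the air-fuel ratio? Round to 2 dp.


AFR = m_air / m_fuel
AFR = 23.4 / 1.31 = 17.86


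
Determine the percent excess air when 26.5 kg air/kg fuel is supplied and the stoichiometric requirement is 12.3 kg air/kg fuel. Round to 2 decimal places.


Excess air = actual - stoichiometric = 26.5 - 12.3 = 14.20 kg/kg fuel
Excess air % = (excess / stoich) * 100 = (14.20 / 12.3) * 100 = 115.45%


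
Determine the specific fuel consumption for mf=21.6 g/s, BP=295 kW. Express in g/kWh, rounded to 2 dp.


SFC = (mf / BP) * 3600
Rate = 21.6 / 295 = 0.073220 g/(s*kW)
SFC = 0.073220 * 3600 = 263.59 g/kWh


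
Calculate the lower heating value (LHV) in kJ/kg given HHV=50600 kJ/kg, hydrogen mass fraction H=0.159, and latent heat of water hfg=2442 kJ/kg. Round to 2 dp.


LHV = HHV - hfg * 9 * H
Water correction = 2442 * 9 * 0.159 = 3494.502 kJ/kg
LHV = 50600 - 3494.502 = 47105.50 kJ/kg


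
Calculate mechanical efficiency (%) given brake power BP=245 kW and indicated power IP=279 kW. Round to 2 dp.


eta_mech = (BP / IP) * 100
Ratio = 245 / 279 = 0.8781
eta_mech = 0.8781 * 100 = 87.81%


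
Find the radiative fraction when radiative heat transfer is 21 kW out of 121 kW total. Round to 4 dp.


f_rad = Q_rad / Q_total
f_rad = 21 / 121 = 0.1736


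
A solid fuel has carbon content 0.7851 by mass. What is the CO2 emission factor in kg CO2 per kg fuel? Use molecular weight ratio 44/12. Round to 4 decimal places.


EF = C_frac * (M_CO2 / M_C)
EF = 0.7851 * (44/12)
EF = 0.7851 * 3.666667 = 2.8787 kg_CO2/kg_fuel


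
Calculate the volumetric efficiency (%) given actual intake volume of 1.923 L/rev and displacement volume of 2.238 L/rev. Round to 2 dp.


eta_v = (V_actual / V_disp) * 100
Ratio = 1.923 / 2.238 = 0.8592
eta_v = 0.8592 * 100 = 85.92%


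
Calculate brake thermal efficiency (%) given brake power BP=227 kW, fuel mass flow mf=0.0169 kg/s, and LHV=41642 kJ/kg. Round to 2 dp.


eta_BTE = (BP / (mf * LHV)) * 100
Denominator = 0.0169 * 41642 = 703.7498 kW
eta_BTE = (227 / 703.7498) * 100 = 32.26%


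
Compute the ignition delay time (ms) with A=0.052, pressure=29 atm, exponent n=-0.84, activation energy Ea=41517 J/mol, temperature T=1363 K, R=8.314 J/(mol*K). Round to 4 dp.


tau = A * P^n * exp(Ea/(R*T))
P^n = 29^(-0.84) = 0.05909976
Ea/(R*T) = 41517/(8.314*1363) = 3.663702
exp(Ea/(R*T)) = 39.005457
tau = 0.052 * 0.05909976 * 39.005457 = 0.1199 ms


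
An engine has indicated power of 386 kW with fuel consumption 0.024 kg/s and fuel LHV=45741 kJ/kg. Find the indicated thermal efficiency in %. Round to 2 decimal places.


eta_ith = (IP / (mf * LHV)) * 100
Denominator = 0.024 * 45741 = 1097.7840 kW
eta_ith = (386 / 1097.7840) * 100 = 35.16%


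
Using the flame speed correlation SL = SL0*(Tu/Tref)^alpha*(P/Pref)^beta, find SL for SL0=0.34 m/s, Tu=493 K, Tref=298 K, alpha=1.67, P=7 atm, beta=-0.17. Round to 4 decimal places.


SL = SL0 * (Tu/Tref)^alpha * (P/Pref)^beta
T ratio = 493/298 = 1.65436242
(T ratio)^alpha = 1.65436242^1.67 = 2.317999
(P/Pref)^beta = 7^(-0.17) = 0.718345
SL = 0.34 * 2.317999 * 0.718345 = 0.5661 m/s


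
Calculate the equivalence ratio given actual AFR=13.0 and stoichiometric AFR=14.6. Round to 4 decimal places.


phi = AFR_stoich / AFR_actual
phi = 14.6 / 13.0 = 1.1231


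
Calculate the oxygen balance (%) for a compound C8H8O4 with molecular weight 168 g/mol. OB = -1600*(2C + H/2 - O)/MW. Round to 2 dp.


OB = -1600 * (2C + H/2 - O) / MW
Inner = 2*8 + 8/2 - 4 = 16.00
OB = -1600 * 16.00 / 168 = -152.38%


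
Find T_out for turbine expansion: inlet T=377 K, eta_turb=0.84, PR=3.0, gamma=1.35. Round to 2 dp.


T_out = T_in * (1 - eta * (1 - PR^(-(gamma-1)/gamma)))
Exponent = -(1.35-1)/1.35 = -0.25925926
PR^exp = 3.0^(-0.25925926) = 0.75214556
Factor = 1 - 0.84*(1 - 0.75214556) = 0.79180227
T_out = 377 * 0.79180227 = 298.51 K


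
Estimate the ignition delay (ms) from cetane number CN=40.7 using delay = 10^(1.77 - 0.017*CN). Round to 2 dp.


delay = 10^(1.77 - 0.017*CN)
Exponent = 1.77 - 0.017*40.7 = 1.0781
delay = 10^1.0781 = 11.97 ms


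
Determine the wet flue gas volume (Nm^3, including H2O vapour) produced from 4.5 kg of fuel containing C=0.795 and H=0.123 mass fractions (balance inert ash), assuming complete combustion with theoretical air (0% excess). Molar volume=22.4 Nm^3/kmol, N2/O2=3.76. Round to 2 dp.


Per kg fuel: CO2 = (C/12 kmol)*22.4 = (0.795/12)*22.4 = 1.48400 Nm^3
Per kg fuel: H2O = (H/2 kmol)*22.4 = (0.123/2)*22.4 = 1.37760 Nm^3
O2 needed per kg fuel = C/12 + H/4 = 0.795/12 + 0.123/4 = 0.09700000 kmol
Per kg fuel: N2 = O2*3.76*22.4 = 0.09700000*3.76*22.4 = 8.16973 Nm^3
Total per kg = 1.48400 + 1.37760 + 8.16973 = 11.03133 Nm^3
Total = 11.03133 * 4.5 = 49.64 Nm^3


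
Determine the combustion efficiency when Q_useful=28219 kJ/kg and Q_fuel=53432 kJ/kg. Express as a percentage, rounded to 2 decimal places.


Efficiency = (Q_useful / Q_fuel) * 100
Efficiency = (28219 / 53432) * 100
Efficiency = 0.5281 * 100 = 52.81%


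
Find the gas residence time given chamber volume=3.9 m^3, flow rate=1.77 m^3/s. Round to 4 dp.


tau = V / Q_flow
tau = 3.9 / 1.77 = 2.2034 s


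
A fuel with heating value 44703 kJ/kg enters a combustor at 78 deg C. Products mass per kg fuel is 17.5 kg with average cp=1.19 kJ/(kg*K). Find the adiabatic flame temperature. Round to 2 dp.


T_ad = T_in + Hc / (m_p * cp)
Denominator = 17.5 * 1.19 = 20.8250
Temperature rise = 44703 / 20.8250 = 2146.60 K
T_ad = 78 + 2146.60 = 2224.60 deg C


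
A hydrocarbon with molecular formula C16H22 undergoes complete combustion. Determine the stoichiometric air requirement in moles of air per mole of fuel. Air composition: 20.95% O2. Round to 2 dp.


Balanced combustion: C16H22 + 21.5 O2 -> 16 CO2 + 11 H2O
O2 needed = C + H/4 = 16 + 22/4 = 21.50 moles
Air moles = O2 / 0.2095 = 21.50 / 0.2095 = 102.63 moles air


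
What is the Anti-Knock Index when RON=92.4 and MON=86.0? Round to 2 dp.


AKI = (RON + MON) / 2
AKI = (92.4 + 86.0) / 2
AKI = 178.4 / 2 = 89.20


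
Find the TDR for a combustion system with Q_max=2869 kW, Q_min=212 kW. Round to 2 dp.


TDR = Q_max / Q_min
TDR = 2869 / 212 = 13.53


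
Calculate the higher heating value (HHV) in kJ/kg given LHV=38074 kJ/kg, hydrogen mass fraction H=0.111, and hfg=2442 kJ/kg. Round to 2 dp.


HHV = LHV + hfg * 9 * H
Water addition = 2442 * 9 * 0.111 = 2439.558 kJ/kg
HHV = 38074 + 2439.558 = 40513.56 kJ/kg


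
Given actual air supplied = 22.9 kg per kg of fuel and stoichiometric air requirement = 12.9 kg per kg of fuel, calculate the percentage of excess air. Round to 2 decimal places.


Excess air = actual - stoichiometric = 22.9 - 12.9 = 10.00 kg/kg fuel
Excess air % = (excess / stoich) * 100 = (10.00 / 12.9) * 100 = 77.52%


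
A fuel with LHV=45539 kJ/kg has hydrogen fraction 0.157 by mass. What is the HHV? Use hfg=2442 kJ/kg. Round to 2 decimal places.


HHV = LHV + hfg * 9 * H
Water addition = 2442 * 9 * 0.157 = 3450.546 kJ/kg
HHV = 45539 + 3450.546 = 48989.55 kJ/kg


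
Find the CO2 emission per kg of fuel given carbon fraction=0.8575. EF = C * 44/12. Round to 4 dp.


EF = C_frac * (M_CO2 / M_C)
EF = 0.8575 * (44/12)
EF = 0.8575 * 3.666667 = 3.1442 kg_CO2/kg_fuel


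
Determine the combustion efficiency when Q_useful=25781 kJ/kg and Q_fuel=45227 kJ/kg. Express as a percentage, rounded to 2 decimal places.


Efficiency = (Q_useful / Q_fuel) * 100
Efficiency = (25781 / 45227) * 100
Efficiency = 0.5700 * 100 = 57.00%


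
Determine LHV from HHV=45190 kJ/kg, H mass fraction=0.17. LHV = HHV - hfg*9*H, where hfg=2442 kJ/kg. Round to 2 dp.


LHV = HHV - hfg * 9 * H
Water correction = 2442 * 9 * 0.17 = 3736.260 kJ/kg
LHV = 45190 - 3736.260 = 41453.74 kJ/kg


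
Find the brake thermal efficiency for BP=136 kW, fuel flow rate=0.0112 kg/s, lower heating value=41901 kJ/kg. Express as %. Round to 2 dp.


eta_BTE = (BP / (mf * LHV)) * 100
Denominator = 0.0112 * 41901 = 469.2912 kW
eta_BTE = (136 / 469.2912) * 100 = 28.98%


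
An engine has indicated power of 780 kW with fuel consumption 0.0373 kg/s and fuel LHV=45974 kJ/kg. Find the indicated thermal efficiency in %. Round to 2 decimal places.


eta_ith = (IP / (mf * LHV)) * 100
Denominator = 0.0373 * 45974 = 1714.8302 kW
eta_ith = (780 / 1714.8302) * 100 = 45.49%
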